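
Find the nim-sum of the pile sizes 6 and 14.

8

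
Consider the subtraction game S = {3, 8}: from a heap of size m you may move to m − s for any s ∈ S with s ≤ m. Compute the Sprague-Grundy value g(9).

Build the Grundy sequence with g(k) = mex{g(k−s) : s ∈ {3, 8}, s ≤ k}:
k:     0  1  2  3  4  5  6  7  8  9
g(k):  0  0  0  1  1  1  0  0  2  1
So g(9) = 1.

1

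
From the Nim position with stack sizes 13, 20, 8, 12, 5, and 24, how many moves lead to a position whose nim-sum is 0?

0

Nim-sum: 13 ⊕ 20 ⊕ 8 ⊕ 12 ⊕ 5 ⊕ 24 = 0.
The nim-sum is already 0, so every move leaves a nonzero nim-sum — there are no winning moves.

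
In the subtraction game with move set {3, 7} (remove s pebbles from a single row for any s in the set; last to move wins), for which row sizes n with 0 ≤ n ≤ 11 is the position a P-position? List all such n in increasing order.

0, 1, 2, 6, 10, 11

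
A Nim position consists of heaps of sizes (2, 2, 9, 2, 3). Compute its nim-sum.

Write each in binary and XOR column by column:
  0010  (2)
  0010  (2)
  1001  (9)
  0010  (2)
  0011  (3)
  ----
  1000  (8)

8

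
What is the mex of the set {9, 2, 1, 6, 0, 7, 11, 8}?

3

The values 0, 1, 2 are all present; 3 is the first non-negative integer missing from the set.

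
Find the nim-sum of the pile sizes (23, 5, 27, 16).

Bitwise XOR of the heap sizes:
  10111  (23)
  00101  (5)
  11011  (27)
  10000  (16)
  -----
  11001  (25)

25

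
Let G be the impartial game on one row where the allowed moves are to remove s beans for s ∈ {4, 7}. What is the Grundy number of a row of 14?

0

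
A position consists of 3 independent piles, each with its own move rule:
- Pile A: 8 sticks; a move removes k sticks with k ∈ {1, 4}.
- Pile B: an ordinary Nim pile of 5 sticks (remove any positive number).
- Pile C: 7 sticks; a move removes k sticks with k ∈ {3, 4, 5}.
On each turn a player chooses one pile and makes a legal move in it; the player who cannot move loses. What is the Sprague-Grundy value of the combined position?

Grundy values for pile A (subtraction set {1, 4}):
k:     0  1  2  3  4  5  6  7  8
g(k):  0  1  0  1  2  0  1  0  1
So g(8) = 1.
Pile B is a plain Nim pile of size 5, so its Grundy value is 5.
Build the Grundy sequence for pile C with g(k) = mex{g(k−s) : s ∈ {3, 4, 5}, s ≤ k}:
g(0) = mex{} = 0
g(1) = mex{} = 0
g(2) = mex{} = 0
g(3) = mex{0} = 1
g(4) = mex{0} = 1
g(5) = mex{0} = 1
g(6) = mex{0,1} = 2
g(7) = mex{0,1} = 2
So g(7) = 2.
By the Sprague-Grundy theorem, the Grundy value of a sum of independent games is the XOR of the component values.
Combined value = 1 XOR 5 XOR 2 = 6.

6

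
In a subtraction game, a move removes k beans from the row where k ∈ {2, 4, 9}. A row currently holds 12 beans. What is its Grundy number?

Build the Grundy sequence with g(k) = mex{g(k−s) : s ∈ {2, 4, 9}, s ≤ k}:
k:     0  1  2  3  4  5  6  7  8  9 10 11 12
g(k):  0  0  1  1  2  2  0  0  1  1  2  2  0
So g(12) = 0.

0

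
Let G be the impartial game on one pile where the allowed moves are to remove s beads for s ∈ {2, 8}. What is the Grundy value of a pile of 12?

1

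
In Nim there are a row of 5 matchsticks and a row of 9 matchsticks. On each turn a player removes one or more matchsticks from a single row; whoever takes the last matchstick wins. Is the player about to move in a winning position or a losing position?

Bitwise XOR of the heap sizes:
  0101  (5)
  1001  (9)
  ----
  1100  (12)
The nim-sum is 12 ≠ 0, so this is an N-position: the player to move can win.

Winning position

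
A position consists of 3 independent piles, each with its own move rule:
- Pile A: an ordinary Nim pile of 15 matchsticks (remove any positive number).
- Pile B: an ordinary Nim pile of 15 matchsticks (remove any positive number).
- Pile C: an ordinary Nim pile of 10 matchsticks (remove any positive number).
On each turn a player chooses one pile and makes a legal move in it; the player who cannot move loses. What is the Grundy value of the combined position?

Pile A is a plain Nim pile of size 15, so its Grundy value is 15.
Pile B is a plain Nim pile of size 15, so its Grundy value is 15.
Pile C is a plain Nim pile of size 10, so its Grundy value is 10.
By the Sprague-Grundy theorem, the Grundy value of a sum of independent games is the XOR of the component values.
Combined value = 15 ⊕ 15 ⊕ 10 = 10.

10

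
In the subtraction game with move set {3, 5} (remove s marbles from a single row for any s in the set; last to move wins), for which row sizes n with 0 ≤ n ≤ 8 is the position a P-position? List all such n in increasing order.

0, 1, 2, 8

Build the Grundy sequence with g(k) = mex{g(k−s) : s ∈ {3, 5}, s ≤ k}:
g(0) = mex{} = 0
g(1) = mex{} = 0
g(2) = mex{} = 0
g(3) = mex{0} = 1
g(4) = mex{0} = 1
g(5) = mex{0} = 1
g(6) = mex{0,1} = 2
g(7) = mex{0,1} = 2
g(8) = mex{1} = 0
The P-positions (g = 0) in 0..8 are 0, 1, 2, 8.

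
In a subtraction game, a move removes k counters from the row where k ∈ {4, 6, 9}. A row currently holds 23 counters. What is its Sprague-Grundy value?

Grundy values for subtraction set {4, 6, 9}:
k:     0  1  2  3  4  5  6  7  8  9 10 11 12 13 14 15 16 17 18 19 20 21 22 23
g(k):  0  0  0  0  1  1  1  1  2  2  2  2  3  0  0  0  0  1  1  1  1  2  2  2
So g(23) = 2.

2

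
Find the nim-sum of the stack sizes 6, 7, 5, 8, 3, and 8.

7

Compute the nim-sum pairwise:
6 XOR 7 = 1
1 XOR 5 = 4
4 XOR 8 = 12
12 XOR 3 = 15
15 XOR 8 = 7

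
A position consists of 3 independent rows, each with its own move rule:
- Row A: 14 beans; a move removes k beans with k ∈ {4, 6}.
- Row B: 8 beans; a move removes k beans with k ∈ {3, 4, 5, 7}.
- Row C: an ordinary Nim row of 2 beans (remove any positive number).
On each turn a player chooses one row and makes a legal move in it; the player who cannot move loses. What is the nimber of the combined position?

1

Build the Grundy sequence for row A with g(k) = mex{g(k−s) : s ∈ {4, 6}, s ≤ k}:
g(0) = mex{} = 0
g(1) = mex{} = 0
g(2) = mex{} = 0
g(3) = mex{} = 0
g(4) = mex{0} = 1
g(5) = mex{0} = 1
g(6) = mex{0} = 1
g(7) = mex{0} = 1
g(8) = mex{0,1} = 2
g(9) = mex{0,1} = 2
g(10) = mex{1} = 0
g(11) = mex{1} = 0
g(12) = mex{1,2} = 0
g(13) = mex{1,2} = 0
g(14) = mex{0,2} = 1
So g(14) = 1.
Grundy values for row B (subtraction set {3, 4, 5, 7}):
k:     0  1  2  3  4  5  6  7  8
g(k):  0  0  0  1  1  1  2  2  2
So g(8) = 2.
Row C is a plain Nim row of size 2, so its Grundy value is 2.
The value of a disjunctive sum is the nim-sum of the parts.
Combined value = 1 XOR 2 XOR 2 = 1.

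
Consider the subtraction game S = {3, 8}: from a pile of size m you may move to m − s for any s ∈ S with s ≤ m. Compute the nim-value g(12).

0

Build the Grundy sequence with g(k) = mex{g(k−s) : s ∈ {3, 8}, s ≤ k}:
g(0) = mex{} = 0
g(1) = mex{} = 0
g(2) = mex{} = 0
g(3) = mex{0} = 1
g(4) = mex{0} = 1
g(5) = mex{0} = 1
g(6) = mex{1} = 0
g(7) = mex{1} = 0
g(8) = mex{0,1} = 2
g(9) = mex{0} = 1
g(10) = mex{0} = 1
g(11) = mex{1,2} = 0
g(12) = mex{1} = 0
So g(12) = 0.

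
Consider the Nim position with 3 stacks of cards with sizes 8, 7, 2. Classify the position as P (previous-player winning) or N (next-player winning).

Write each in binary and XOR column by column:
  1000  (8)
  0111  (7)
  0010  (2)
  ----
  1101  (13)
The nim-sum is 13 ≠ 0, so this is an N-position: the player to move can win.

N-position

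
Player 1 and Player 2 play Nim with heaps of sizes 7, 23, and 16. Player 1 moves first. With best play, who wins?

Player 2 wins

Compute the nim-sum pairwise:
7 XOR 23 = 16
16 XOR 16 = 0
The nim-sum is 0, so this is a P-position: the player to move is in a losing position under optimal play; Player 1 is about to move from it and so loses — Player 2 wins.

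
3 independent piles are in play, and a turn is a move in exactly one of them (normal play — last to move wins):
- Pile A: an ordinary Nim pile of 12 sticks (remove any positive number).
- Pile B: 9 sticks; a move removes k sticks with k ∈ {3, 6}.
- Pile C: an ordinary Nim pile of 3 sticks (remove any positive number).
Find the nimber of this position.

Pile A is a plain Nim pile of size 12, so its Grundy value is 12.
Grundy values for pile B (subtraction set {3, 6}):
k:     0  1  2  3  4  5  6  7  8  9
g(k):  0  0  0  1  1  1  2  2  2  0
So g(9) = 0.
Pile C is a plain Nim pile of size 3, so its Grundy value is 3.
By the Sprague-Grundy theorem, the Grundy value of a sum of independent games is the XOR of the component values.
Combined value = 12 XOR 0 XOR 3 = 15.

15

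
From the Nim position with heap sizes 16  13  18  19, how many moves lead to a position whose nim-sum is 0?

Bitwise XOR of the heap sizes:
  10000  (16)
  01101  (13)
  10010  (18)
  10011  (19)
  -----
  11100  (28)
The overall nim-sum is X = 28. A heap of size p has a winning move iff p XOR X < p (reduce it to p XOR X).
  16: 16 XOR 28 = 12 < 16 — winning move (to 12).
  13: 13 XOR 28 = 17 ≥ 13 — no move.
  18: 18 XOR 28 = 14 < 18 — winning move (to 14).
  19: 19 XOR 28 = 15 < 19 — winning move (to 15).
That gives 3 winning moves.

3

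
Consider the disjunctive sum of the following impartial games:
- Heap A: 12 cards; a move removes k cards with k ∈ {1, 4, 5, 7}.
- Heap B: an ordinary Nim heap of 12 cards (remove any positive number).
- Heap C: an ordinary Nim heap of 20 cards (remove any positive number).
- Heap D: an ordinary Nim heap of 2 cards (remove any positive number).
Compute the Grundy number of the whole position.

Grundy values for heap A (subtraction set {1, 4, 5, 7}):
g(0) = mex{} = 0
g(1) = mex{0} = 1
g(2) = mex{1} = 0
g(3) = mex{0} = 1
g(4) = mex{0,1} = 2
g(5) = mex{0,1,2} = 3
g(6) = mex{0,1,3} = 2
g(7) = mex{0,1,2} = 3
g(8) = mex{1,2,3} = 0
g(9) = mex{0,2,3} = 1
g(10) = mex{1,2,3} = 0
g(11) = mex{0,2,3} = 1
g(12) = mex{0,1,3} = 2
So g(12) = 2.
Heap B is a plain Nim heap of size 12, so its Grundy value is 12.
Heap C is a plain Nim heap of size 20, so its Grundy value is 20.
Heap D is a plain Nim heap of size 2, so its Grundy value is 2.
The value of a disjunctive sum is the nim-sum of the parts.
Combined value = 2 ⊕ 12 ⊕ 20 ⊕ 2 = 24.

24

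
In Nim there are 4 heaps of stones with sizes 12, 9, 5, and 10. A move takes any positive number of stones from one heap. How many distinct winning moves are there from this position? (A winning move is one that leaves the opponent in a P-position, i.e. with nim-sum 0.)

3

Compute the nim-sum pairwise:
12 ⊕ 9 = 5
5 ⊕ 5 = 0
0 ⊕ 10 = 10
The overall nim-sum is X = 10. A heap of size p has a winning move iff p XOR X < p (reduce it to p XOR X).
  12: 12 XOR 10 = 6 < 12 — winning move (to 6).
  9: 9 XOR 10 = 3 < 9 — winning move (to 3).
  5: 5 XOR 10 = 15 ≥ 5 — no move.
  10: 10 XOR 10 = 0 < 10 — winning move (to 0).
That gives 3 winning moves.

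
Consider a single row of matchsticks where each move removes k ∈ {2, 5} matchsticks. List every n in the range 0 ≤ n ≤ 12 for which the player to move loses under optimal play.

0, 1, 4, 7, 8, 11

Build the Grundy sequence with g(k) = mex{g(k−s) : s ∈ {2, 5}, s ≤ k}:
g(0) = mex{} = 0
g(1) = mex{} = 0
g(2) = mex{0} = 1
g(3) = mex{0} = 1
g(4) = mex{1} = 0
g(5) = mex{0,1} = 2
g(6) = mex{0} = 1
g(7) = mex{1,2} = 0
g(8) = mex{1} = 0
g(9) = mex{0} = 1
g(10) = mex{0,2} = 1
g(11) = mex{1} = 0
g(12) = mex{0,1} = 2
The P-positions (g = 0) in 0..12 are 0, 1, 4, 7, 8, 11.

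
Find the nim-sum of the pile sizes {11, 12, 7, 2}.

2

Write each in binary and XOR column by column:
  1011  (11)
  1100  (12)
  0111  (7)
  0010  (2)
  ----
  0010  (2)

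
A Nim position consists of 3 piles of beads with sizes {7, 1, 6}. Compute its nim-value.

Compute the nim-sum pairwise:
7 XOR 1 = 6
6 XOR 6 = 0

0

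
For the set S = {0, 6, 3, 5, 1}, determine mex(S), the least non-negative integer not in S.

2

The values 0, 1 are all present; 2 is the first non-negative integer missing from the set.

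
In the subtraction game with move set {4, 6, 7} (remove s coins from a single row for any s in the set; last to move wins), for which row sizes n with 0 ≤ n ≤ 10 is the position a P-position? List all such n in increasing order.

Compute g(0), g(1), … for moves {4, 6, 7}:
g(0) = mex{} = 0
g(1) = mex{} = 0
g(2) = mex{} = 0
g(3) = mex{} = 0
g(4) = mex{0} = 1
g(5) = mex{0} = 1
g(6) = mex{0} = 1
g(7) = mex{0} = 1
g(8) = mex{0,1} = 2
g(9) = mex{0,1} = 2
g(10) = mex{0,1} = 2
The P-positions (g = 0) in 0..10 are 0, 1, 2, 3.

0, 1, 2, 3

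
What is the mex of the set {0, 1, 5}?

The values 0, 1 are all present; 2 is the first non-negative integer missing from the set.

2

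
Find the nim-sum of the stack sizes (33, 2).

35

Compute the nim-sum pairwise:
33 ⊕ 2 = 35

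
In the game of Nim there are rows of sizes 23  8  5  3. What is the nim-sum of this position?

Compute the nim-sum pairwise:
23 ^ 8 = 31
31 ^ 5 = 26
26 ^ 3 = 25

25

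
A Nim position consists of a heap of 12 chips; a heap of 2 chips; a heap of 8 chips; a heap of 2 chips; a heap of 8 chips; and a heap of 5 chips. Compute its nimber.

9

Compute the nim-sum pairwise:
12 XOR 2 = 14
14 XOR 8 = 6
6 XOR 2 = 4
4 XOR 8 = 12
12 XOR 5 = 9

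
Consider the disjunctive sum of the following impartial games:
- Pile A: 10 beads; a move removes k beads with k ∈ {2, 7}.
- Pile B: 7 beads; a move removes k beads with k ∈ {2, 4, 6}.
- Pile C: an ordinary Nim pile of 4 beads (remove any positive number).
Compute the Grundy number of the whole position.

7

For pile A, compute g(0), g(1), … with moves {2, 7}:
g(0) = mex{} = 0
g(1) = mex{} = 0
g(2) = mex{0} = 1
g(3) = mex{0} = 1
g(4) = mex{1} = 0
g(5) = mex{1} = 0
g(6) = mex{0} = 1
g(7) = mex{0} = 1
g(8) = mex{0,1} = 2
g(9) = mex{1} = 0
g(10) = mex{1,2} = 0
So g(10) = 0.
For pile B, compute g(0), g(1), … with moves {2, 4, 6}:
k:     0  1  2  3  4  5  6  7
g(k):  0  0  1  1  2  2  3  3
So g(7) = 3.
Pile C is a plain Nim pile of size 4, so its Grundy value is 4.
The value of a disjunctive sum is the nim-sum of the parts.
Combined value = 0 XOR 3 XOR 4 = 7.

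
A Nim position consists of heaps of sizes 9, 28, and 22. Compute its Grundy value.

3

In binary:
  01001  (9)
  11100  (28)
  10110  (22)
  -----
  00011  (3)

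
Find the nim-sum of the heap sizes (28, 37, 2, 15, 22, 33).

3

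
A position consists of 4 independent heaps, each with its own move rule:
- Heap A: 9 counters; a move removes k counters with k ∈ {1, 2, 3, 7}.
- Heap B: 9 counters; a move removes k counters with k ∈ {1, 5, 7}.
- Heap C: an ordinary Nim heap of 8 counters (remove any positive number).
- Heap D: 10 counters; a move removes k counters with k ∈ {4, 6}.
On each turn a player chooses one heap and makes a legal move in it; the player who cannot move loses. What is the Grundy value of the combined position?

8

Grundy values for heap A (subtraction set {1, 2, 3, 7}):
g(0) = mex{} = 0
g(1) = mex{0} = 1
g(2) = mex{0,1} = 2
g(3) = mex{0,1,2} = 3
g(4) = mex{1,2,3} = 0
g(5) = mex{0,2,3} = 1
g(6) = mex{0,1,3} = 2
g(7) = mex{0,1,2} = 3
g(8) = mex{1,2,3} = 0
g(9) = mex{0,2,3} = 1
So g(9) = 1.
For heap B, compute g(0), g(1), … with moves {1, 5, 7}:
k:     0  1  2  3  4  5  6  7  8  9
g(k):  0  1  0  1  0  1  0  1  0  1
So g(9) = 1.
Heap C is a plain Nim heap of size 8, so its Grundy value is 8.
Grundy values for heap D (subtraction set {4, 6}):
k:     0  1  2  3  4  5  6  7  8  9 10
g(k):  0  0  0  0  1  1  1  1  2  2  0
So g(10) = 0.
The value of a disjunctive sum is the nim-sum of the parts.
Combined value = 1 XOR 1 XOR 8 XOR 0 = 8.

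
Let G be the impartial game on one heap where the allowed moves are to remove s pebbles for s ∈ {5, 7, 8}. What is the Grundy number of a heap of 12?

2

Build the Grundy sequence with g(k) = mex{g(k−s) : s ∈ {5, 7, 8}, s ≤ k}:
k:     0  1  2  3  4  5  6  7  8  9 10 11 12
g(k):  0  0  0  0  0  1  1  1  1  1  2  2  2
So g(12) = 2.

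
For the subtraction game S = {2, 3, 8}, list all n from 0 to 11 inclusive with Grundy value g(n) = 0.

0, 1, 5, 6, 10, 11

Grundy values for subtraction set {2, 3, 8}:
g(0) = mex{} = 0
g(1) = mex{} = 0
g(2) = mex{0} = 1
g(3) = mex{0} = 1
g(4) = mex{0,1} = 2
g(5) = mex{1} = 0
g(6) = mex{1,2} = 0
g(7) = mex{0,2} = 1
g(8) = mex{0} = 1
g(9) = mex{0,1} = 2
g(10) = mex{1} = 0
g(11) = mex{1,2} = 0
The P-positions (g = 0) in 0..11 are 0, 1, 5, 6, 10, 11.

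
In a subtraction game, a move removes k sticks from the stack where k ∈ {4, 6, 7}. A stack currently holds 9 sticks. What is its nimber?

2

Build the Grundy sequence with g(k) = mex{g(k−s) : s ∈ {4, 6, 7}, s ≤ k}:
g(0) = mex{} = 0
g(1) = mex{} = 0
g(2) = mex{} = 0
g(3) = mex{} = 0
g(4) = mex{0} = 1
g(5) = mex{0} = 1
g(6) = mex{0} = 1
g(7) = mex{0} = 1
g(8) = mex{0,1} = 2
g(9) = mex{0,1} = 2
So g(9) = 2.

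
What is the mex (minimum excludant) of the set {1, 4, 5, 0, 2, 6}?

3

The values 0, 1, 2 are all present; 3 is the first non-negative integer missing from the set.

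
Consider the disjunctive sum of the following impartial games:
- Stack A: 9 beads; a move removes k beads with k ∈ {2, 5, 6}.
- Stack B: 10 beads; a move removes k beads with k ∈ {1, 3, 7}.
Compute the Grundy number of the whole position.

2

For stack A, compute g(0), g(1), … with moves {2, 5, 6}:
g(0) = mex{} = 0
g(1) = mex{} = 0
g(2) = mex{0} = 1
g(3) = mex{0} = 1
g(4) = mex{1} = 0
g(5) = mex{0,1} = 2
g(6) = mex{0} = 1
g(7) = mex{0,1,2} = 3
g(8) = mex{1} = 0
g(9) = mex{0,1,3} = 2
So g(9) = 2.
Grundy values for stack B (subtraction set {1, 3, 7}):
k:     0  1  2  3  4  5  6  7  8  9 10
g(k):  0  1  0  1  0  1  0  1  0  1  0
So g(10) = 0.
By the Sprague-Grundy theorem, the Grundy value of a sum of independent games is the XOR of the component values.
Combined value = 2 ⊕ 0 = 2.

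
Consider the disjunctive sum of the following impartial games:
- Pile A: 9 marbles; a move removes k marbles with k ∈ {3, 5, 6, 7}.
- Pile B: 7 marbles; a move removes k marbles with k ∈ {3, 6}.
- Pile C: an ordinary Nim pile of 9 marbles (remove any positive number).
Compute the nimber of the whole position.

8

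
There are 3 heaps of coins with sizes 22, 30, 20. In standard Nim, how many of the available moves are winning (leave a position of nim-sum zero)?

3

Write each in binary and XOR column by column:
  10110  (22)
  11110  (30)
  10100  (20)
  -----
  11100  (28)
The overall nim-sum is X = 28. A heap of size p has a winning move iff p XOR X < p (reduce it to p XOR X).
  22: 22 XOR 28 = 10 < 22 — winning move (to 10).
  30: 30 XOR 28 = 2 < 30 — winning move (to 2).
  20: 20 XOR 28 = 8 < 20 — winning move (to 8).
That gives 3 winning moves.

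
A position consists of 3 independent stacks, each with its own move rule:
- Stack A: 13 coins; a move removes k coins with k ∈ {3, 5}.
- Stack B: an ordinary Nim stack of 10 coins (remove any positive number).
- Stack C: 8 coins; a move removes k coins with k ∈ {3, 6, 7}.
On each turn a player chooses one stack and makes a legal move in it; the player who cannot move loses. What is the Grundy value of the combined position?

9

Build the Grundy sequence for stack A with g(k) = mex{g(k−s) : s ∈ {3, 5}, s ≤ k}:
k:     0  1  2  3  4  5  6  7  8  9 10 11 12 13
g(k):  0  0  0  1  1  1  2  2  0  0  0  1  1  1
So g(13) = 1.
Stack B is a plain Nim stack of size 10, so its Grundy value is 10.
For stack C, compute g(0), g(1), … with moves {3, 6, 7}:
g(0) = mex{} = 0
g(1) = mex{} = 0
g(2) = mex{} = 0
g(3) = mex{0} = 1
g(4) = mex{0} = 1
g(5) = mex{0} = 1
g(6) = mex{0,1} = 2
g(7) = mex{0,1} = 2
g(8) = mex{0,1} = 2
So g(8) = 2.
By the Sprague-Grundy theorem, the Grundy value of a sum of independent games is the XOR of the component values.
Combined value = 1 ⊕ 10 ⊕ 2 = 9.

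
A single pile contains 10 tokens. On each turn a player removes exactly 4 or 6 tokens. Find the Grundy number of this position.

Build the Grundy sequence with g(k) = mex{g(k−s) : s ∈ {4, 6}, s ≤ k}:
k:     0  1  2  3  4  5  6  7  8  9 10
g(k):  0  0  0  0  1  1  1  1  2  2  0
So g(10) = 0.

0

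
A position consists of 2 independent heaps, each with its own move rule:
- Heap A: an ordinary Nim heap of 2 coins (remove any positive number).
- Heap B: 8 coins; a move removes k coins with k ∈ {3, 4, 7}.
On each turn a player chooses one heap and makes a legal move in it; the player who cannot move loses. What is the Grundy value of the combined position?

0

Heap A is a plain Nim heap of size 2, so its Grundy value is 2.
Grundy values for heap B (subtraction set {3, 4, 7}):
k:     0  1  2  3  4  5  6  7  8
g(k):  0  0  0  1  1  1  2  2  2
So g(8) = 2.
By the Sprague-Grundy theorem, the Grundy value of a sum of independent games is the XOR of the component values.
Combined value = 2 ⊕ 2 = 0.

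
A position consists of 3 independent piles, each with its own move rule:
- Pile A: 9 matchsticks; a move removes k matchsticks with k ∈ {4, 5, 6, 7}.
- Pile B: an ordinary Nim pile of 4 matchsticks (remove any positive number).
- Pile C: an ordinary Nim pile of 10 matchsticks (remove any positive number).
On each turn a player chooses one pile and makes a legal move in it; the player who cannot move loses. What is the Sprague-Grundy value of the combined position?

12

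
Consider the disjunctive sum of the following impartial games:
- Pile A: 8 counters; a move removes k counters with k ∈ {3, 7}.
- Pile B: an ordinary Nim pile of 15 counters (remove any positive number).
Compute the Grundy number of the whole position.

13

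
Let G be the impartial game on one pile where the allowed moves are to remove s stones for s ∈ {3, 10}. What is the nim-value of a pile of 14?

Grundy values for subtraction set {3, 10}:
g(0) = mex{} = 0
g(1) = mex{} = 0
g(2) = mex{} = 0
g(3) = mex{0} = 1
g(4) = mex{0} = 1
g(5) = mex{0} = 1
g(6) = mex{1} = 0
g(7) = mex{1} = 0
g(8) = mex{1} = 0
g(9) = mex{0} = 1
g(10) = mex{0} = 1
g(11) = mex{0} = 1
g(12) = mex{0,1} = 2
g(13) = mex{1} = 0
g(14) = mex{1} = 0
So g(14) = 0.

0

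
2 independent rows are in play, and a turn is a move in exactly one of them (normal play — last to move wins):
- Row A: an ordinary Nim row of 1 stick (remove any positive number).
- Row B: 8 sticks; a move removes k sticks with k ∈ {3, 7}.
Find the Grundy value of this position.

Row A is a plain Nim row of size 1, so its Grundy value is 1.
Grundy values for row B (subtraction set {3, 7}):
g(0) = mex{} = 0
g(1) = mex{} = 0
g(2) = mex{} = 0
g(3) = mex{0} = 1
g(4) = mex{0} = 1
g(5) = mex{0} = 1
g(6) = mex{1} = 0
g(7) = mex{0,1} = 2
g(8) = mex{0,1} = 2
So g(8) = 2.
The value of a disjunctive sum is the nim-sum of the parts.
Combined value = 1 XOR 2 = 3.

3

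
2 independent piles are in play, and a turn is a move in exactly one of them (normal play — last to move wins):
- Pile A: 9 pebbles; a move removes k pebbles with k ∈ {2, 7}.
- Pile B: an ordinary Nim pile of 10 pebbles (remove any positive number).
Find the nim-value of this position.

10

Grundy values for pile A (subtraction set {2, 7}):
k:     0  1  2  3  4  5  6  7  8  9
g(k):  0  0  1  1  0  0  1  1  2  0
So g(9) = 0.
Pile B is a plain Nim pile of size 10, so its Grundy value is 10.
The value of a disjunctive sum is the nim-sum of the parts.
Combined value = 0 XOR 10 = 10.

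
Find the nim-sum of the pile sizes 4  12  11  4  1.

Nim-sum: 4 XOR 12 XOR 11 XOR 4 XOR 1 = 6.

6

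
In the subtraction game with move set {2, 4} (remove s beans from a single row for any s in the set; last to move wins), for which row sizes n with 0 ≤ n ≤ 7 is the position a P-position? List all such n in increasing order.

0, 1, 6, 7

Grundy values for subtraction set {2, 4}:
g(0) = mex{} = 0
g(1) = mex{} = 0
g(2) = mex{0} = 1
g(3) = mex{0} = 1
g(4) = mex{0,1} = 2
g(5) = mex{0,1} = 2
g(6) = mex{1,2} = 0
g(7) = mex{1,2} = 0
The P-positions (g = 0) in 0..7 are 0, 1, 6, 7.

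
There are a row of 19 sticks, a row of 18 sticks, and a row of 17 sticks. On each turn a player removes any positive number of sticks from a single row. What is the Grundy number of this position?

Compute the nim-sum pairwise:
19 ⊕ 18 = 1
1 ⊕ 17 = 16

16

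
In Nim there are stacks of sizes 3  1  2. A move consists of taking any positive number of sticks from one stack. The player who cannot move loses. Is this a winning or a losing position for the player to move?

Compute the nim-sum pairwise:
3 ⊕ 1 = 2
2 ⊕ 2 = 0
The nim-sum is 0, so this is a P-position: the player to move is in a losing position under optimal play.

Losing position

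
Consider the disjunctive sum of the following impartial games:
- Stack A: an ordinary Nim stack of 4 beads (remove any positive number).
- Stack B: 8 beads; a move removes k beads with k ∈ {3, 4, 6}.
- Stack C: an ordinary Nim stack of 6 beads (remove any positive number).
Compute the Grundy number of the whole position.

Stack A is a plain Nim stack of size 4, so its Grundy value is 4.
Grundy values for stack B (subtraction set {3, 4, 6}):
k:     0  1  2  3  4  5  6  7  8
g(k):  0  0  0  1  1  1  2  2  2
So g(8) = 2.
Stack C is a plain Nim stack of size 6, so its Grundy value is 6.
By the Sprague-Grundy theorem, the Grundy value of a sum of independent games is the XOR of the component values.
Combined value = 4 ⊕ 2 ⊕ 6 = 0.

0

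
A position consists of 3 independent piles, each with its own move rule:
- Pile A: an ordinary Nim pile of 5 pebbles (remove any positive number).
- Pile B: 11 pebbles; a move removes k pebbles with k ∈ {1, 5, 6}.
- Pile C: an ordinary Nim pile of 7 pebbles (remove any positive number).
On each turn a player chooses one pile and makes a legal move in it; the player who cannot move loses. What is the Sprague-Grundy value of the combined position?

2

Pile A is a plain Nim pile of size 5, so its Grundy value is 5.
For pile B, compute g(0), g(1), … with moves {1, 5, 6}:
g(0) = mex{} = 0
g(1) = mex{0} = 1
g(2) = mex{1} = 0
g(3) = mex{0} = 1
g(4) = mex{1} = 0
g(5) = mex{0} = 1
g(6) = mex{0,1} = 2
g(7) = mex{0,1,2} = 3
g(8) = mex{0,1,3} = 2
g(9) = mex{0,1,2} = 3
g(10) = mex{0,1,3} = 2
g(11) = mex{1,2} = 0
So g(11) = 0.
Pile C is a plain Nim pile of size 7, so its Grundy value is 7.
By the Sprague-Grundy theorem, the Grundy value of a sum of independent games is the XOR of the component values.
Combined value = 5 XOR 0 XOR 7 = 2.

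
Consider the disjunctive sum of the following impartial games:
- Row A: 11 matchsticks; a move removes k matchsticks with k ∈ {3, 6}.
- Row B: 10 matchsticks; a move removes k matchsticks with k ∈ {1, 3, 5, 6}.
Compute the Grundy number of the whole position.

2

Build the Grundy sequence for row A with g(k) = mex{g(k−s) : s ∈ {3, 6}, s ≤ k}:
k:     0  1  2  3  4  5  6  7  8  9 10 11
g(k):  0  0  0  1  1  1  2  2  2  0  0  0
So g(11) = 0.
For row B, compute g(0), g(1), … with moves {1, 3, 5, 6}:
k:     0  1  2  3  4  5  6  7  8  9 10
g(k):  0  1  0  1  0  1  2  3  2  3  2
So g(10) = 2.
By the Sprague-Grundy theorem, the Grundy value of a sum of independent games is the XOR of the component values.
Combined value = 0 XOR 2 = 2.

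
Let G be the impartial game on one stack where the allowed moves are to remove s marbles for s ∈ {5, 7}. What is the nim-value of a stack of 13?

0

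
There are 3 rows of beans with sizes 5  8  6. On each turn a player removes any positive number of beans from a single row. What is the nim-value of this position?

Compute the nim-sum pairwise:
5 XOR 8 = 13
13 XOR 6 = 11

11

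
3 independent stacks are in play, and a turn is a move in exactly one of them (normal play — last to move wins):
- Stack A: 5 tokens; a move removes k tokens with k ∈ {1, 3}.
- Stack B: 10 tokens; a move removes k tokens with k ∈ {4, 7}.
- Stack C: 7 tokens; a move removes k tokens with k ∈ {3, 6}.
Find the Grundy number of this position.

1

Grundy values for stack A (subtraction set {1, 3}):
g(0) = mex{} = 0
g(1) = mex{0} = 1
g(2) = mex{1} = 0
g(3) = mex{0} = 1
g(4) = mex{1} = 0
g(5) = mex{0} = 1
So g(5) = 1.
Build the Grundy sequence for stack B with g(k) = mex{g(k−s) : s ∈ {4, 7}, s ≤ k}:
g(0) = mex{} = 0
g(1) = mex{} = 0
g(2) = mex{} = 0
g(3) = mex{} = 0
g(4) = mex{0} = 1
g(5) = mex{0} = 1
g(6) = mex{0} = 1
g(7) = mex{0} = 1
g(8) = mex{0,1} = 2
g(9) = mex{0,1} = 2
g(10) = mex{0,1} = 2
So g(10) = 2.
Grundy values for stack C (subtraction set {3, 6}):
k:     0  1  2  3  4  5  6  7
g(k):  0  0  0  1  1  1  2  2
So g(7) = 2.
By the Sprague-Grundy theorem, the Grundy value of a sum of independent games is the XOR of the component values.
Combined value = 1 ⊕ 2 ⊕ 2 = 1.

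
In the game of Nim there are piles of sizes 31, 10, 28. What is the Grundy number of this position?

9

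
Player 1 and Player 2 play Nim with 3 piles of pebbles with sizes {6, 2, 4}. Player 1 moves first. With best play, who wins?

Player 2 wins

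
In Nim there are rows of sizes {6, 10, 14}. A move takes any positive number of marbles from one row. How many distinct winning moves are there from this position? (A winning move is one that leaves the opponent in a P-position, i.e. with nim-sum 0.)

3

Bitwise XOR of the heap sizes:
  0110  (6)
  1010  (10)
  1110  (14)
  ----
  0010  (2)
The overall nim-sum is X = 2. A row of size p has a winning move iff p XOR X < p (reduce it to p XOR X).
  6: 6 XOR 2 = 4 < 6 — winning move (to 4).
  10: 10 XOR 2 = 8 < 10 — winning move (to 8).
  14: 14 XOR 2 = 12 < 14 — winning move (to 12).
That gives 3 winning moves.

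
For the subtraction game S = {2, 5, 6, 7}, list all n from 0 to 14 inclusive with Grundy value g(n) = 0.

0, 1, 4, 12, 13

Compute g(0), g(1), … for moves {2, 5, 6, 7}:
g(0) = mex{} = 0
g(1) = mex{} = 0
g(2) = mex{0} = 1
g(3) = mex{0} = 1
g(4) = mex{1} = 0
g(5) = mex{0,1} = 2
g(6) = mex{0} = 1
g(7) = mex{0,1,2} = 3
g(8) = mex{0,1} = 2
g(9) = mex{0,1,3} = 2
g(10) = mex{0,1,2} = 3
g(11) = mex{0,1,2} = 3
g(12) = mex{1,2,3} = 0
g(13) = mex{1,2,3} = 0
g(14) = mex{0,2,3} = 1
The P-positions (g = 0) in 0..14 are 0, 1, 4, 12, 13.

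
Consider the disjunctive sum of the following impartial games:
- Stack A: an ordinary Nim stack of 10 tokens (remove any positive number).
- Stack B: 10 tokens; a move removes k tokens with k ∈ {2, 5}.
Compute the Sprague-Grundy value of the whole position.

Stack A is a plain Nim stack of size 10, so its Grundy value is 10.
Build the Grundy sequence for stack B with g(k) = mex{g(k−s) : s ∈ {2, 5}, s ≤ k}:
k:     0  1  2  3  4  5  6  7  8  9 10
g(k):  0  0  1  1  0  2  1  0  0  1  1
So g(10) = 1.
By the Sprague-Grundy theorem, the Grundy value of a sum of independent games is the XOR of the component values.
Combined value = 10 XOR 1 = 11.

11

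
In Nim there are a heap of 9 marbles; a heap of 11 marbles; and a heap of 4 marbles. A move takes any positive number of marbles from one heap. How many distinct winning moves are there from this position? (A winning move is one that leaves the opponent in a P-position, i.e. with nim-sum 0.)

1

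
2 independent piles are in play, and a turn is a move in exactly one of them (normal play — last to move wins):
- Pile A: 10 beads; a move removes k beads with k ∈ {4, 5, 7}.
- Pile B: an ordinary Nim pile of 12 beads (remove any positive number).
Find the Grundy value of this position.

For pile A, compute g(0), g(1), … with moves {4, 5, 7}:
k:     0  1  2  3  4  5  6  7  8  9 10
g(k):  0  0  0  0  1  1  1  1  2  2  2
So g(10) = 2.
Pile B is a plain Nim pile of size 12, so its Grundy value is 12.
By the Sprague-Grundy theorem, the Grundy value of a sum of independent games is the XOR of the component values.
Combined value = 2 XOR 12 = 14.

14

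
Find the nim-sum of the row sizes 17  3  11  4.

29

Nim-sum: 17 XOR 3 XOR 11 XOR 4 = 29.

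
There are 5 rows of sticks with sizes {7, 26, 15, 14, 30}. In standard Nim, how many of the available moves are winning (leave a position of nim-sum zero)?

Write each in binary and XOR column by column:
  00111  (7)
  11010  (26)
  01111  (15)
  01110  (14)
  11110  (30)
  -----
  00010  (2)
The overall nim-sum is X = 2. A row of size p has a winning move iff p XOR X < p (reduce it to p XOR X).
  7: 7 XOR 2 = 5 < 7 — winning move (to 5).
  26: 26 XOR 2 = 24 < 26 — winning move (to 24).
  15: 15 XOR 2 = 13 < 15 — winning move (to 13).
  14: 14 XOR 2 = 12 < 14 — winning move (to 12).
  30: 30 XOR 2 = 28 < 30 — winning move (to 28).
That gives 5 winning moves.

5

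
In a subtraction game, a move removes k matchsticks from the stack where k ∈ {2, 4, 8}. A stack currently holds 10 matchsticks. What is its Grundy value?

Grundy values for subtraction set {2, 4, 8}:
g(0) = mex{} = 0
g(1) = mex{} = 0
g(2) = mex{0} = 1
g(3) = mex{0} = 1
g(4) = mex{0,1} = 2
g(5) = mex{0,1} = 2
g(6) = mex{1,2} = 0
g(7) = mex{1,2} = 0
g(8) = mex{0,2} = 1
g(9) = mex{0,2} = 1
g(10) = mex{0,1} = 2
So g(10) = 2.

2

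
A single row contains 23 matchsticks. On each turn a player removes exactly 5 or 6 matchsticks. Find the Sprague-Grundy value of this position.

0

Build the Grundy sequence with g(k) = mex{g(k−s) : s ∈ {5, 6}, s ≤ k}:
k:     0  1  2  3  4  5  6  7  8  9 10 11 12 13 14 15 16 17 18 19 20 21 22 23
g(k):  0  0  0  0  0  1  1  1  1  1  2  0  0  0  0  0  1  1  1  1  1  2  0  0
So g(23) = 0.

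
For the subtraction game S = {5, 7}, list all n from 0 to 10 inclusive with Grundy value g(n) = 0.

0, 1, 2, 3, 4

Build the Grundy sequence with g(k) = mex{g(k−s) : s ∈ {5, 7}, s ≤ k}:
k:     0  1  2  3  4  5  6  7  8  9 10
g(k):  0  0  0  0  0  1  1  1  1  1  2
The P-positions (g = 0) in 0..10 are 0, 1, 2, 3, 4.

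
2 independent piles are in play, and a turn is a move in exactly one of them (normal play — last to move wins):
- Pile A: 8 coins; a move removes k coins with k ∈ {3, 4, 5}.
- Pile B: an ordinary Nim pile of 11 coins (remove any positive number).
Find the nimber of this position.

11

Build the Grundy sequence for pile A with g(k) = mex{g(k−s) : s ∈ {3, 4, 5}, s ≤ k}:
k:     0  1  2  3  4  5  6  7  8
g(k):  0  0  0  1  1  1  2  2  0
So g(8) = 0.
Pile B is a plain Nim pile of size 11, so its Grundy value is 11.
The value of a disjunctive sum is the nim-sum of the parts.
Combined value = 0 ⊕ 11 = 11.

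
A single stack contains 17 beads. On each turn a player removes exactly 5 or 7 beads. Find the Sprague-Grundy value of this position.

1

Compute g(0), g(1), … for moves {5, 7}:
k:     0  1  2  3  4  5  6  7  8  9 10 11 12 13 14 15 16 17
g(k):  0  0  0  0  0  1  1  1  1  1  2  2  0  0  0  0  0  1
So g(17) = 1.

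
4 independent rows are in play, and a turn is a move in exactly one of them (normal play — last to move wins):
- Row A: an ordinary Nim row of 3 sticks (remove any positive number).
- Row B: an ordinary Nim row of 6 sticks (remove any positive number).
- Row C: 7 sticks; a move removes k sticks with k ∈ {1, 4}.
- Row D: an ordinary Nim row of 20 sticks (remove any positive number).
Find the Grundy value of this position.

17

Row A is a plain Nim row of size 3, so its Grundy value is 3.
Row B is a plain Nim row of size 6, so its Grundy value is 6.
Build the Grundy sequence for row C with g(k) = mex{g(k−s) : s ∈ {1, 4}, s ≤ k}:
g(0) = mex{} = 0
g(1) = mex{0} = 1
g(2) = mex{1} = 0
g(3) = mex{0} = 1
g(4) = mex{0,1} = 2
g(5) = mex{1,2} = 0
g(6) = mex{0} = 1
g(7) = mex{1} = 0
So g(7) = 0.
Row D is a plain Nim row of size 20, so its Grundy value is 20.
By the Sprague-Grundy theorem, the Grundy value of a sum of independent games is the XOR of the component values.
Combined value = 3 ⊕ 6 ⊕ 0 ⊕ 20 = 17.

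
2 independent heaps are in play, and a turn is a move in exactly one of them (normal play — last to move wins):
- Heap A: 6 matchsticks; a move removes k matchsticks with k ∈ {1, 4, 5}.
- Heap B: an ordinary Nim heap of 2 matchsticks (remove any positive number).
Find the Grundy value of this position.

0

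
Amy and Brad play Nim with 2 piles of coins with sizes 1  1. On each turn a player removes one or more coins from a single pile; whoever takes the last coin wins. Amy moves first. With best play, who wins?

Compute the nim-sum pairwise:
1 ^ 1 = 0
The nim-sum is 0, so this is a P-position: the player to move is in a losing position under optimal play; Amy is about to move from it and so loses — Brad wins.

Brad wins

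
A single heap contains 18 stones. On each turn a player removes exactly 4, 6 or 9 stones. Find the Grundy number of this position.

Grundy values for subtraction set {4, 6, 9}:
k:     0  1  2  3  4  5  6  7  8  9 10 11 12 13 14 15 16 17 18
g(k):  0  0  0  0  1  1  1  1  2  2  2  2  3  0  0  0  0  1  1
So g(18) = 1.

1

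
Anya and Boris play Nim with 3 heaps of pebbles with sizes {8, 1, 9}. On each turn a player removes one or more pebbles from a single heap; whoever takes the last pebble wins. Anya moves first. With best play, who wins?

Boris wins

Write each in binary and XOR column by column:
  1000  (8)
  0001  (1)
  1001  (9)
  ----
  0000  (0)
The nim-sum is 0, so this is a P-position: the player to move is in a losing position under optimal play; Anya is about to move from it and so loses — Boris wins.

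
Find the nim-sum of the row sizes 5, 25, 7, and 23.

Bitwise XOR of the heap sizes:
  00101  (5)
  11001  (25)
  00111  (7)
  10111  (23)
  -----
  01100  (12)

12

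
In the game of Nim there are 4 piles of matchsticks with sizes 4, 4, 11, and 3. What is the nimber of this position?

8

Compute the nim-sum pairwise:
4 ^ 4 = 0
0 ^ 11 = 11
11 ^ 3 = 8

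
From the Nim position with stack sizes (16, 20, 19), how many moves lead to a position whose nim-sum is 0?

3

Compute the nim-sum pairwise:
16 XOR 20 = 4
4 XOR 19 = 23
The overall nim-sum is X = 23. A stack of size p has a winning move iff p XOR X < p (reduce it to p XOR X).
  16: 16 XOR 23 = 7 < 16 — winning move (to 7).
  20: 20 XOR 23 = 3 < 20 — winning move (to 3).
  19: 19 XOR 23 = 4 < 19 — winning move (to 4).
That gives 3 winning moves.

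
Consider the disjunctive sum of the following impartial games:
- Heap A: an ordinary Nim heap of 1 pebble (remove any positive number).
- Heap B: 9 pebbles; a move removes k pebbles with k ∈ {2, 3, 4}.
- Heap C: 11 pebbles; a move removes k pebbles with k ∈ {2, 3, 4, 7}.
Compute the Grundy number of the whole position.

0

Heap A is a plain Nim heap of size 1, so its Grundy value is 1.
Grundy values for heap B (subtraction set {2, 3, 4}):
g(0) = mex{} = 0
g(1) = mex{} = 0
g(2) = mex{0} = 1
g(3) = mex{0} = 1
g(4) = mex{0,1} = 2
g(5) = mex{0,1} = 2
g(6) = mex{1,2} = 0
g(7) = mex{1,2} = 0
g(8) = mex{0,2} = 1
g(9) = mex{0,2} = 1
So g(9) = 1.
Build the Grundy sequence for heap C with g(k) = mex{g(k−s) : s ∈ {2, 3, 4, 7}, s ≤ k}:
k:     0  1  2  3  4  5  6  7  8  9 10 11
g(k):  0  0  1  1  2  2  0  3  1  4  2  0
So g(11) = 0.
The value of a disjunctive sum is the nim-sum of the parts.
Combined value = 1 XOR 1 XOR 0 = 0.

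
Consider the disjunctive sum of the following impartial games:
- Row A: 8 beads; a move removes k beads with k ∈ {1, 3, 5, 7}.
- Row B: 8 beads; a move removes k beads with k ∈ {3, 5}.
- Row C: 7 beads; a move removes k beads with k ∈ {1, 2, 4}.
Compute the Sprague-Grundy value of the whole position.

1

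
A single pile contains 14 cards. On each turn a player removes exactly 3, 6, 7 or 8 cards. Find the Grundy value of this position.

Compute g(0), g(1), … for moves {3, 6, 7, 8}:
g(0) = mex{} = 0
g(1) = mex{} = 0
g(2) = mex{} = 0
g(3) = mex{0} = 1
g(4) = mex{0} = 1
g(5) = mex{0} = 1
g(6) = mex{0,1} = 2
g(7) = mex{0,1} = 2
g(8) = mex{0,1} = 2
g(9) = mex{0,1,2} = 3
g(10) = mex{0,1,2} = 3
g(11) = mex{1,2} = 0
g(12) = mex{1,2,3} = 0
g(13) = mex{1,2,3} = 0
g(14) = mex{0,2} = 1
So g(14) = 1.

1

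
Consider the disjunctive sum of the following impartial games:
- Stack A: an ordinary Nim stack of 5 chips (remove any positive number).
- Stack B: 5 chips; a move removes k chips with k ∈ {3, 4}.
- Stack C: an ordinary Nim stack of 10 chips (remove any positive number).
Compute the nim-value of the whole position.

Stack A is a plain Nim stack of size 5, so its Grundy value is 5.
Build the Grundy sequence for stack B with g(k) = mex{g(k−s) : s ∈ {3, 4}, s ≤ k}:
g(0) = mex{} = 0
g(1) = mex{} = 0
g(2) = mex{} = 0
g(3) = mex{0} = 1
g(4) = mex{0} = 1
g(5) = mex{0} = 1
So g(5) = 1.
Stack C is a plain Nim stack of size 10, so its Grundy value is 10.
By the Sprague-Grundy theorem, the Grundy value of a sum of independent games is the XOR of the component values.
Combined value = 5 XOR 1 XOR 10 = 14.

14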